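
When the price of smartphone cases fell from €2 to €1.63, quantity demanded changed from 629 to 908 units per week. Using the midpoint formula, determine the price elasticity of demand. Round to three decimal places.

-1.781

%ΔQ = (908 − 629)/[(629 + 908)/2] = 279/768.5 ≈ 0.3630.
%ΔP = (1.63 − 2)/[(2 + 1.63)/2] = -0.37/1.815 ≈ -0.2039.
Arc elasticity E = %ΔQ/%ΔP ≈ 0.3630/-0.2039 ≈ -1.781.
|E| > 1: demand is elastic over this range.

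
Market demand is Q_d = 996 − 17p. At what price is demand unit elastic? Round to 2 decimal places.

For linear demand Q_d = a − bp, E = −bp/(a − bp). |E| = 1 ⇒ bp = a − bp ⇒ p = a/(2b).
p = 996/(2·17) ≈ 29.29.

29.29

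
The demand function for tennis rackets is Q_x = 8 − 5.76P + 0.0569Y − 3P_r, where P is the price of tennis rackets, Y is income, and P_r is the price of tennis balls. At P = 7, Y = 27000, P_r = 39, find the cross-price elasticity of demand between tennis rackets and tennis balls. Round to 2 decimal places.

At the given point, Q_x = 8 − 5.76(7) + 0.0569(27000) − 3(39) = 8 − 40.32 + 1536.3 − 117 = 1386.98.
∂Q_x/∂P_r = −3, so E_xy = -3·(39/1386.98) ≈ -0.08.
E_xy < 0: the goods are complements.

-0.08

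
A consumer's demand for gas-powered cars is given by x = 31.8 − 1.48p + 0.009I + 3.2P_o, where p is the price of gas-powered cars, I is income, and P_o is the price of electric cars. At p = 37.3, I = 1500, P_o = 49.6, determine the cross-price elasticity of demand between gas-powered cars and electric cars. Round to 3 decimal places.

1.067

x = 31.8 − 1.48(37.3) + 0.009(1500) + 3.2(49.6) = 31.8 − 55.204 + 13.5 + 158.72 = 148.816.
∂x/∂P_o = +3.2, so E_xy = 3.2·(49.6/148.816) ≈ 1.067.
E_xy > 0: the goods are substitutes.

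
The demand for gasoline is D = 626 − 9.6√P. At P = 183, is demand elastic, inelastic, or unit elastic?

inelastic

At P = 183, D = 496.1336.
dD/dP = −9.6/(2√P) = −9.6/(2·13.5277).
Point elasticity E = (dD/dP)·(P/D) = -0.3548 × 183/496.1336 ≈ -0.131.
|E| ≈ 0.131 < 1, so demand is inelastic.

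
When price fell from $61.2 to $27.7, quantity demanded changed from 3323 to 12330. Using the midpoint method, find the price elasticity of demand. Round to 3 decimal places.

%Δq = (12330 − 3323)/[(3323 + 12330)/2] = 9007/7826.5 ≈ 1.1508.
%Δp = (27.7 − 61.2)/[(61.2 + 27.7)/2] = -33.5/44.45 ≈ -0.7537.
Arc elasticity E = %Δq/%Δp ≈ 1.1508/-0.7537 ≈ -1.527.
|E| > 1: demand is elastic over this range.

-1.527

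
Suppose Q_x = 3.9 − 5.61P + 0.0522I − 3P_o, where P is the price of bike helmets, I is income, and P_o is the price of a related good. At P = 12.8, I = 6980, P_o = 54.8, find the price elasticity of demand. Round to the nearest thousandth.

At the given point, Q_x = 3.9 − 5.61(12.8) + 0.0522(6980) − 3(54.8) = 3.9 − 71.808 + 364.356 − 164.4 = 132.048.
∂Q_x/∂P = −5.61, so E_p = (−5.61)·(12.8/132.048) ≈ -0.544.
|E_p| < 1: demand is inelastic.

-0.544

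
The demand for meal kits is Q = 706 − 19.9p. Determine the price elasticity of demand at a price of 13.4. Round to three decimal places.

-0.607

At p = 13.4, Q = 439.34.
dQ/dp = −19.9.
Point elasticity E = (dQ/dp)·(p/Q) = -19.9 × 13.4/439.34 ≈ -0.607.
|E| < 1, so demand is inelastic at this price.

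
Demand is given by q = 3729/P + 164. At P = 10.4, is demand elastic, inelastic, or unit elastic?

At P = 10.4, q = 522.5577.
dq/dP = −3729/P² = −34.4767.
Point elasticity E = (dq/dP)·(P/q) = -34.4767 × 10.4/522.5577 ≈ -0.686.
|E| ≈ 0.686 < 1, so demand is inelastic.

inelastic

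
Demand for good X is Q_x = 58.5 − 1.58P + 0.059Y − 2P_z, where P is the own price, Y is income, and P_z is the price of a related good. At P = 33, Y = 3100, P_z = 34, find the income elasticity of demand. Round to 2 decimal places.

1.51

Evaluating quantity at (P, Y, P_z) gives Q_x = 58.5 − 1.58(33) + 0.059(3100) − 2(34) = 58.5 − 52.14 + 182.9 − 68 = 121.26.
∂Q_x/∂Y = +0.059, so E_I = 0.059·(3100/121.26) ≈ 1.51.
E_I > 1: normal good (luxury).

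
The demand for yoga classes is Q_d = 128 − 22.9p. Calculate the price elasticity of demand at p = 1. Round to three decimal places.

-0.218

At p = 1, Q_d = 105.1.
dQ_d/dp = −22.9.
Point elasticity E = (dQ_d/dp)·(p/Q_d) = -22.9 × 1/105.1 ≈ -0.218.
|E| < 1, so demand is inelastic at this price.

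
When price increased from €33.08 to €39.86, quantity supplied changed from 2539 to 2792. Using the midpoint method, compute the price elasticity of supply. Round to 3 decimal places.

%ΔQ = (2792 − 2539)/[(2539 + 2792)/2] = 253/2665.5 ≈ 0.0949.
%ΔP = (39.86 − 33.08)/[(33.08 + 39.86)/2] = 6.78/36.47 ≈ 0.1859.
Arc elasticity E = %ΔQ/%ΔP ≈ 0.0949/0.1859 ≈ 0.511.
|E| < 1: supply is inelastic over this range.

0.511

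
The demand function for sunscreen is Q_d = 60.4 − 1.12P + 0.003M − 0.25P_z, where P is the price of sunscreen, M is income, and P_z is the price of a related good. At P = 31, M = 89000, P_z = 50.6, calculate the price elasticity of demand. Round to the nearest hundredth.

Substituting, Q_d = 60.4 − 1.12(31) + 0.003(89000) − 0.25(50.6) = 60.4 − 34.72 + 267 − 12.65 = 280.03.
∂Q_d/∂P = −1.12, so E_p = (−1.12)·(31/280.03) ≈ -0.12.
|E_p| < 1: demand is inelastic.

-0.12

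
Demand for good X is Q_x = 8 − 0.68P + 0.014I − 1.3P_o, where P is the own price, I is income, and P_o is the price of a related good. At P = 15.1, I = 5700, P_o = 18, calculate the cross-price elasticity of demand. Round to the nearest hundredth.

-0.43

Substituting, Q_x = 8 − 0.68(15.1) + 0.014(5700) − 1.3(18) = 8 − 10.268 + 79.8 − 23.4 = 54.132.
∂Q_x/∂P_o = −1.3, so E_xy = -1.3·(18/54.132) ≈ -0.43.
E_xy < 0: the goods are complements.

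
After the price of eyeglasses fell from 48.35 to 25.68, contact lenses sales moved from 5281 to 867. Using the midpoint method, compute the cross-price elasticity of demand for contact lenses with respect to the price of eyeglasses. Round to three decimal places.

%ΔQ_x = (867 − 5281)/[(5281+867)/2] = -4414/3074 ≈ -1.4359.
%ΔP_y = (25.68 − 48.35)/[(48.35+25.68)/2] ≈ -0.6125.
E_xy = -1.4359/-0.6125 ≈ 2.345.
E_xy > 0, so contact lenses and eyeglasses are substitutes.

2.345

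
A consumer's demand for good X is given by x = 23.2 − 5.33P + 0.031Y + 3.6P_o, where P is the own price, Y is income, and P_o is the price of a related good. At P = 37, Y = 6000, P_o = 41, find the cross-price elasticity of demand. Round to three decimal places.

Substituting, x = 23.2 − 5.33(37) + 0.031(6000) + 3.6(41) = 23.2 − 197.21 + 186 + 147.6 = 159.59.
∂x/∂P_o = +3.6, so E_xy = 3.6·(41/159.59) ≈ 0.925.
E_xy > 0: the goods are substitutes.

0.925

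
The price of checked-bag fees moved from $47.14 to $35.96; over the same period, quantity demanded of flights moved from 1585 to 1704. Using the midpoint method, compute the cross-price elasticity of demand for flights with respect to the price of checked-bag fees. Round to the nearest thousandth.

%ΔQ_x = (1704 − 1585)/[(1585+1704)/2] = 119/1644.5 ≈ 0.0724.
%ΔP_y = (35.96 − 47.14)/[(47.14+35.96)/2] ≈ -0.2691.
E_xy = 0.0724/-0.2691 ≈ -0.269.
E_xy < 0, so flights and checked-bag fees are complements.

-0.269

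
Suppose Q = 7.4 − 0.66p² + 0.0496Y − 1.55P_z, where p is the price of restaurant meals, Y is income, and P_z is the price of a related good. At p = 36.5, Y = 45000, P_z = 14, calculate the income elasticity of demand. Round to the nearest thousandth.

1.668

Q = 7.4 − 0.66(36.5)² + 0.0496(45000) − 1.55(14) = 7.4 − 879.285 + 2232 − 21.7 = 1338.415.
∂Q/∂Y = +0.0496, so E_I = 0.0496·(45000/1338.415) ≈ 1.668.
E_I > 1: normal good (luxury).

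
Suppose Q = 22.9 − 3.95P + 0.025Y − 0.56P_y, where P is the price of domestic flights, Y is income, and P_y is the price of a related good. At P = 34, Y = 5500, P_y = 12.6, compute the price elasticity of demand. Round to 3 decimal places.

-7.052

First evaluate Q: 22.9 − 3.95(34) + 0.025(5500) − 0.56(12.6) = 22.9 − 134.3 + 137.5 − 7.056 = 19.044.
∂Q/∂P = −3.95, so E_p = (−3.95)·(34/19.044) ≈ -7.052.
|E_p| > 1: demand is elastic.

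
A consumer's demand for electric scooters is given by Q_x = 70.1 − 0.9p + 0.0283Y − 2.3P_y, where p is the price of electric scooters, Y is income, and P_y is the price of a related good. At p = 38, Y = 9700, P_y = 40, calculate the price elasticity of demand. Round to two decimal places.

-0.16

Evaluating quantity at (p, Y, P_y) gives Q_x = 70.1 − 0.9(38) + 0.0283(9700) − 2.3(40) = 70.1 − 34.2 + 274.51 − 92 = 218.41.
∂Q_x/∂p = −0.9, so E_p = (−0.9)·(38/218.41) ≈ -0.16.
|E_p| < 1: demand is inelastic.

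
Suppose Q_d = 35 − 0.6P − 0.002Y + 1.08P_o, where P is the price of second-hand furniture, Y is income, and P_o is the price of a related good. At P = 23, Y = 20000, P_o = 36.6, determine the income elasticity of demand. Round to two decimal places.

Substituting, Q_d = 35 − 0.6(23) − 0.002(20000) + 1.08(36.6) = 35 − 13.8 − 40 + 39.528 = 20.728.
∂Q_d/∂Y = −0.002, so E_I = -0.002·(20000/20.728) ≈ -1.93.
E_I < 0: inferior good.

-1.93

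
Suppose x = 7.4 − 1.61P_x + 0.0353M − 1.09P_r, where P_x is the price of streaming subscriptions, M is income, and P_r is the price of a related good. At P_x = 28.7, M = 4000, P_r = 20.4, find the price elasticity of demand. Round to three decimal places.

-0.576

Substituting, x = 7.4 − 1.61(28.7) + 0.0353(4000) − 1.09(20.4) = 7.4 − 46.207 + 141.2 − 22.236 = 80.157.
∂x/∂P_x = −1.61, so E_p = (−1.61)·(28.7/80.157) ≈ -0.576.
|E_p| < 1: demand is inelastic.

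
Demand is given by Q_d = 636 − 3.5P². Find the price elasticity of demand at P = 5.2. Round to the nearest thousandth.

-0.350

At P = 5.2, Q_d = 541.36.
dQ_d/dP = −2·3.5·P = −36.4.
Point elasticity E = (dQ_d/dP)·(P/Q_d) = -36.4 × 5.2/541.36 ≈ -0.350.
|E| < 1, so demand is inelastic at this price.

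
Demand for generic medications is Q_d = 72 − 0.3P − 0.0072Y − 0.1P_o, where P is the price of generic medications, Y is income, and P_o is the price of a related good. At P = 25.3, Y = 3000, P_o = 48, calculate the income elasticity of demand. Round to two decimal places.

Evaluating quantity at (P, Y, P_o) gives Q_d = 72 − 0.3(25.3) − 0.0072(3000) − 0.1(48) = 72 − 7.59 − 21.6 − 4.8 = 38.01.
∂Q_d/∂Y = −0.0072, so E_I = -0.0072·(3000/38.01) ≈ -0.57.
E_I < 0: inferior good.

-0.57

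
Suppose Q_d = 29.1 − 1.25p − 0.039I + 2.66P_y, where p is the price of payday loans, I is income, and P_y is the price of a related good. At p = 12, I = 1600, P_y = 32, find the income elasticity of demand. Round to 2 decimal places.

Evaluating quantity at (p, I, P_y) gives Q_d = 29.1 − 1.25(12) − 0.039(1600) + 2.66(32) = 29.1 − 15 − 62.4 + 85.12 = 36.82.
∂Q_d/∂I = −0.039, so E_I = -0.039·(1600/36.82) ≈ -1.69.
E_I < 0: inferior good.

-1.69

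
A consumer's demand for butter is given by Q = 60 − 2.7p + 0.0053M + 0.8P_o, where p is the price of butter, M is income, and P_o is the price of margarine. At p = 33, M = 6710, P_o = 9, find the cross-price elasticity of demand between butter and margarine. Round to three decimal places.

0.527

Q = 60 − 2.7(33) + 0.0053(6710) + 0.8(9) = 60 − 89.1 + 35.563 + 7.2 = 13.663.
∂Q/∂P_o = +0.8, so E_xy = 0.8·(9/13.663) ≈ 0.527.
E_xy > 0: the goods are substitutes.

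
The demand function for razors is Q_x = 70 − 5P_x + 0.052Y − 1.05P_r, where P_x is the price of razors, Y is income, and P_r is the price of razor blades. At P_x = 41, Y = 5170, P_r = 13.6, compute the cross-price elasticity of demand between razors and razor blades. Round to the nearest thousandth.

Q_x = 70 − 5(41) + 0.052(5170) − 1.05(13.6) = 70 − 205 + 268.84 − 14.28 = 119.56.
∂Q_x/∂P_r = −1.05, so E_xy = -1.05·(13.6/119.56) ≈ -0.119.
E_xy < 0: the goods are complements.

-0.119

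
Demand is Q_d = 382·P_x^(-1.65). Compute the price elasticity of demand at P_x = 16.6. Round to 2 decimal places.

For a Cobb–Douglas (constant-elasticity) form Q_d = A·P_x^α·…, the elasticity with respect to P_x equals the exponent α at every point.
Here the exponent on P_x is -1.65, so the price elasticity of demand is -1.65.

-1.65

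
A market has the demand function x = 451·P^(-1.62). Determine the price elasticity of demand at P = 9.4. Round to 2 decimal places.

For a Cobb–Douglas (constant-elasticity) form x = A·P^α·…, the elasticity with respect to P equals the exponent α at every point.
Here the exponent on P is -1.62, so the price elasticity of demand is -1.62.

-1.62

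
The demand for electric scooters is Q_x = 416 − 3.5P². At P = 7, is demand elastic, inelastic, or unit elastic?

elastic

At P = 7, Q_x = 244.5.
dQ_x/dP = −2·3.5·P = −49.
Point elasticity E = (dQ_x/dP)·(P/Q_x) = -49 × 7/244.5 ≈ -1.403.
|E| ≈ 1.403 > 1, so demand is elastic.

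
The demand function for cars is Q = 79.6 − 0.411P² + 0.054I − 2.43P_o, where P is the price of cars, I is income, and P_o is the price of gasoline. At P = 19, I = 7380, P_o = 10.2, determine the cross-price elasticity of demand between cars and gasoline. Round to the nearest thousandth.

Q = 79.6 − 0.411(19)² + 0.054(7380) − 2.43(10.2) = 79.6 − 148.371 + 398.52 − 24.786 = 304.963.
∂Q/∂P_o = −2.43, so E_xy = -2.43·(10.2/304.963) ≈ -0.081.
E_xy < 0: the goods are complements.

-0.081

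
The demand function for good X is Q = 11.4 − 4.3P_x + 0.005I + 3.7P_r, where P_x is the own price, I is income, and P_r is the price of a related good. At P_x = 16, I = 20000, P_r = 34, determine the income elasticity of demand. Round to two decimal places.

0.59

Substituting, Q = 11.4 − 4.3(16) + 0.005(20000) + 3.7(34) = 11.4 − 68.8 + 100 + 125.8 = 168.4.
∂Q/∂I = +0.005, so E_I = 0.005·(20000/168.4) ≈ 0.59.
E_I ∈ (0,1): normal good (necessity).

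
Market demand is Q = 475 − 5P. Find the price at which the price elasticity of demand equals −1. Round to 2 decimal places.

47.50

For linear demand Q = a − bP, E = −bP/(a − bP). |E| = 1 ⇒ bP = a − bP ⇒ P = a/(2b).
P = 475/(2·5) = 47.50.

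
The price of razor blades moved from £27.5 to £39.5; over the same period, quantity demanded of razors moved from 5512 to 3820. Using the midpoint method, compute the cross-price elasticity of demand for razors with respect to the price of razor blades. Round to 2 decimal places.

-1.01

%ΔQ_x = (3820 − 5512)/[(5512+3820)/2] = -1692/4666 ≈ -0.3626.
%ΔP_y = (39.5 − 27.5)/[(27.5+39.5)/2] ≈ 0.3582.
E_xy = -0.3626/0.3582 ≈ -1.01.
E_xy < 0, so razors and razor blades are complements.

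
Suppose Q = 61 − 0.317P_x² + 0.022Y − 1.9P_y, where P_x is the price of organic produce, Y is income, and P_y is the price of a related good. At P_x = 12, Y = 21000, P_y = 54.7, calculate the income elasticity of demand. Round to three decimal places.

Q = 61 − 0.317(12)² + 0.022(21000) − 1.9(54.7) = 61 − 45.648 + 462 − 103.93 = 373.422.
∂Q/∂Y = +0.022, so E_I = 0.022·(21000/373.422) ≈ 1.237.
E_I > 1: normal good (luxury).

1.237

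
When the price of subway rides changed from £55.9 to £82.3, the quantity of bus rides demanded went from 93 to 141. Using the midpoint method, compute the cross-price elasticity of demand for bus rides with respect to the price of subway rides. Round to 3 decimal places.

%ΔQ_x = (141 − 93)/[(93+141)/2] = 48/117 ≈ 0.4103.
%ΔP_y = (82.3 − 55.9)/[(55.9+82.3)/2] ≈ 0.3821.
E_xy = 0.4103/0.3821 ≈ 1.074.
E_xy > 0, so bus rides and subway rides are substitutes.

1.074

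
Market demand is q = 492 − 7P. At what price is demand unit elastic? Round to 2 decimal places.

35.14

For linear demand q = a − bP, E = −bP/(a − bP). |E| = 1 ⇒ bP = a − bP ⇒ P = a/(2b).
P = 492/(2·7) ≈ 35.14.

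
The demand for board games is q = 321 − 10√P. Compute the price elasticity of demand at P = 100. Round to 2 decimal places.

-0.23

At P = 100, q = 221.
dq/dP = −10/(2√P) = −10/(2·10).
Point elasticity E = (dq/dP)·(P/q) = -0.5 × 100/221 ≈ -0.23.
|E| < 1, so demand is inelastic at this price.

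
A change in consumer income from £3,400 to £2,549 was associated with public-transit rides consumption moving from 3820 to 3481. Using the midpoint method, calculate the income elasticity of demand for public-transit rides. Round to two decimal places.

0.32

%ΔQ = (3481 − 3820)/[(3820+3481)/2] = -339/3650.5 ≈ -0.0929.
%ΔM = (2,549 − 3,400)/[(3,400+2,549)/2] = -851/2974.5 ≈ -0.2861.
E_I = %ΔQ/%ΔM ≈ 0.32.
E_I ∈ (0,1): normal good (necessity).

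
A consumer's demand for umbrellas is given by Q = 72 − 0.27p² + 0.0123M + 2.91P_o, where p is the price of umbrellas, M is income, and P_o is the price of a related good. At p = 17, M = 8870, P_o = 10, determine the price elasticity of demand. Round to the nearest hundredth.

-1.18

Q = 72 − 0.27(17)² + 0.0123(8870) + 2.91(10) = 72 − 78.03 + 109.101 + 29.1 = 132.171.
∂Q/∂p = −2·0.27·p = -9.18, so E_p = -9.18·(17/132.171) ≈ -1.18.
|E_p| > 1: demand is elastic.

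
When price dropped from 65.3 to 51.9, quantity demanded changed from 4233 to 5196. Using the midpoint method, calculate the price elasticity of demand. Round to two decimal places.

%ΔQ = (5196 − 4233)/[(4233 + 5196)/2] = 963/4714.5 ≈ 0.2043.
%ΔP = (51.9 − 65.3)/[(65.3 + 51.9)/2] = -13.4/58.6 ≈ -0.2287.
Arc elasticity E = %ΔQ/%ΔP ≈ 0.2043/-0.2287 ≈ -0.89.
|E| < 1: demand is inelastic over this range.

-0.89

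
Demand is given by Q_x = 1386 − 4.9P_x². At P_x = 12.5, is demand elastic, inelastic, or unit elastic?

elastic

At P_x = 12.5, Q_x = 620.375.
dQ_x/dP_x = −2·4.9·P_x = −122.5.
Point elasticity E = (dQ_x/dP_x)·(P_x/Q_x) = -122.5 × 12.5/620.375 ≈ -2.468.
|E| ≈ 2.468 > 1, so demand is elastic.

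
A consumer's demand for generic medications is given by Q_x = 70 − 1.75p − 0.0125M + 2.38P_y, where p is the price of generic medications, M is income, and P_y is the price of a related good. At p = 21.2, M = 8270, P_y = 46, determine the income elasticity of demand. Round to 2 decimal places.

At the given point, Q_x = 70 − 1.75(21.2) − 0.0125(8270) + 2.38(46) = 70 − 37.1 − 103.375 + 109.48 = 39.005.
∂Q_x/∂M = −0.0125, so E_I = -0.0125·(8270/39.005) ≈ -2.65.
E_I < 0: inferior good.

-2.65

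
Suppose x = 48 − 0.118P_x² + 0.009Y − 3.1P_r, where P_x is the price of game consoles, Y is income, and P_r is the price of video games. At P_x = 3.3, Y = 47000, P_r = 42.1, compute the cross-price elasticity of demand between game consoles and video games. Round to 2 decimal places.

First evaluate x: 48 − 0.118(3.3)² + 0.009(47000) − 3.1(42.1) = 48 − 1.285 + 423 − 130.51 = 339.205.
∂x/∂P_r = −3.1, so E_xy = -3.1·(42.1/339.205) ≈ -0.38.
E_xy < 0: the goods are complements.

-0.38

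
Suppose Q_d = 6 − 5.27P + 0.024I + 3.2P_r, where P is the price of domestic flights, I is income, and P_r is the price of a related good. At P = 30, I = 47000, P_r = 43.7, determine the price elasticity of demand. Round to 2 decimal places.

-0.14

Evaluating quantity at (P, I, P_r) gives Q_d = 6 − 5.27(30) + 0.024(47000) + 3.2(43.7) = 6 − 158.1 + 1128 + 139.84 = 1115.74.
∂Q_d/∂P = −5.27, so E_p = (−5.27)·(30/1115.74) ≈ -0.14.
|E_p| < 1: demand is inelastic.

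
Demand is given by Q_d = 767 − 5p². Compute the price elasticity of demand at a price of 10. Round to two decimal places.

At p = 10, Q_d = 267.
dQ_d/dp = −2·5·p = −100.
Point elasticity E = (dQ_d/dp)·(p/Q_d) = -100 × 10/267 ≈ -3.75.
|E| > 1, so demand is elastic at this price.

-3.75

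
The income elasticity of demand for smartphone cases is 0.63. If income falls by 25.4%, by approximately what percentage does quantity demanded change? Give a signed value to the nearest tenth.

-16.0

%ΔQ ≈ E × %ΔI = (0.63) × (-25.4%) ≈ -16.0%.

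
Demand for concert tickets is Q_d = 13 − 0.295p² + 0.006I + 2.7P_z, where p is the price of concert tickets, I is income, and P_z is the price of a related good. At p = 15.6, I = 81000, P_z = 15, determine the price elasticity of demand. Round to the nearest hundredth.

At the given point, Q_d = 13 − 0.295(15.6)² + 0.006(81000) + 2.7(15) = 13 − 71.7912 + 486 + 40.5 = 467.7088.
∂Q_d/∂p = −2·0.295·p = -9.204, so E_p = -9.204·(15.6/467.7088) ≈ -0.31.
|E_p| < 1: demand is inelastic.

-0.31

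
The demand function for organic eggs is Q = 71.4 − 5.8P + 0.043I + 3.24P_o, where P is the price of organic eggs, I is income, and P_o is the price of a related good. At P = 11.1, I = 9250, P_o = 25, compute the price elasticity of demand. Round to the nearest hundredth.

At the given point, Q = 71.4 − 5.8(11.1) + 0.043(9250) + 3.24(25) = 71.4 − 64.38 + 397.75 + 81 = 485.77.
∂Q/∂P = −5.8, so E_p = (−5.8)·(11.1/485.77) ≈ -0.13.
|E_p| < 1: demand is inelastic.

-0.13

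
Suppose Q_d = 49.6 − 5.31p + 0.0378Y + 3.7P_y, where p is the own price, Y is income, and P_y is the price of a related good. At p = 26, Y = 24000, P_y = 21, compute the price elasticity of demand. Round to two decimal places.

Q_d = 49.6 − 5.31(26) + 0.0378(24000) + 3.7(21) = 49.6 − 138.06 + 907.2 + 77.7 = 896.44.
∂Q_d/∂p = −5.31, so E_p = (−5.31)·(26/896.44) ≈ -0.15.
|E_p| < 1: demand is inelastic.

-0.15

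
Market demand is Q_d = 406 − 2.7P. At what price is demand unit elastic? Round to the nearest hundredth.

For linear demand Q_d = a − bP, E = −bP/(a − bP). |E| = 1 ⇒ bP = a − bP ⇒ P = a/(2b).
P = 406/(2·2.7) ≈ 75.19.

75.19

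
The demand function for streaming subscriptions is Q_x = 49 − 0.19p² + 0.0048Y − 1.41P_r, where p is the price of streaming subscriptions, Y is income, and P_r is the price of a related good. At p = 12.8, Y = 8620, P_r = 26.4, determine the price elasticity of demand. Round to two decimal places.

-2.83

First evaluate Q_x: 49 − 0.19(12.8)² + 0.0048(8620) − 1.41(26.4) = 49 − 31.1296 + 41.376 − 37.224 = 22.0224.
∂Q_x/∂p = −2·0.19·p = -4.864, so E_p = -4.864·(12.8/22.0224) ≈ -2.83.
|E_p| > 1: demand is elastic.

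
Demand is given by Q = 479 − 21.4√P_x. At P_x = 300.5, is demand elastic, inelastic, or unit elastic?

At P_x = 300.5, Q = 108.0324.
dQ/dP_x = −21.4/(2√P_x) = −21.4/(2·17.3349).
Point elasticity E = (dQ/dP_x)·(P_x/Q) = -0.6173 × 300.5/108.0324 ≈ -1.717.
|E| ≈ 1.717 > 1, so demand is elastic.

elastic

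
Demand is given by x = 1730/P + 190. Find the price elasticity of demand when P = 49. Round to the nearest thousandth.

-0.157

At P = 49, x = 225.3061.
dx/dP = −1730/P² = −0.7205.
Point elasticity E = (dx/dP)·(P/x) = -0.7205 × 49/225.3061 ≈ -0.157.
|E| < 1, so demand is inelastic at this price.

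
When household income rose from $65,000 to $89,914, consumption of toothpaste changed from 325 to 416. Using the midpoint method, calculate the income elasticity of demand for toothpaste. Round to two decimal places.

%ΔQ = (416 − 325)/[(325+416)/2] = 91/370.5 ≈ 0.2456.
%ΔI = (89,914 − 65,000)/[(65,000+89,914)/2] = 24914/77457 ≈ 0.3216.
E_I = %ΔQ/%ΔI ≈ 0.76.
E_I ∈ (0,1): normal good (necessity).

0.76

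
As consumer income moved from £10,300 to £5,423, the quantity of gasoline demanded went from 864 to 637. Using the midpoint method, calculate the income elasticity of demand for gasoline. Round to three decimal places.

0.488

%ΔQ = (637 − 864)/[(864+637)/2] = -227/750.5 ≈ -0.3025.
%ΔI = (5,423 − 10,300)/[(10,300+5,423)/2] = -4877/7861.5 ≈ -0.6204.
E_I = %ΔQ/%ΔI ≈ 0.488.
E_I ∈ (0,1): normal good (necessity).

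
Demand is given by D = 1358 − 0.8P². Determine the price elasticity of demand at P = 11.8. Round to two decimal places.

At P = 11.8, D = 1246.608.
dD/dP = −2·0.8·P = −18.88.
Point elasticity E = (dD/dP)·(P/D) = -18.88 × 11.8/1246.608 ≈ -0.18.
|E| < 1, so demand is inelastic at this price.

-0.18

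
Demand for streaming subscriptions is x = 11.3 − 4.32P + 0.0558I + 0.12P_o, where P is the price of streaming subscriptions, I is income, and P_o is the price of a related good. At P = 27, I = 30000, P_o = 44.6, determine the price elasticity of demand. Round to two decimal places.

-0.07

Substituting, x = 11.3 − 4.32(27) + 0.0558(30000) + 0.12(44.6) = 11.3 − 116.64 + 1674 + 5.352 = 1574.012.
∂x/∂P = −4.32, so E_p = (−4.32)·(27/1574.012) ≈ -0.07.
|E_p| < 1: demand is inelastic.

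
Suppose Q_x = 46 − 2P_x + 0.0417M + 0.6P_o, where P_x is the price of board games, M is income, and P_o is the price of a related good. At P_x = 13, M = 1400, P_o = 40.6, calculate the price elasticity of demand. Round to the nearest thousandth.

-0.253

At the given point, Q_x = 46 − 2(13) + 0.0417(1400) + 0.6(40.6) = 46 − 26 + 58.38 + 24.36 = 102.74.
∂Q_x/∂P_x = −2, so E_p = (−2)·(13/102.74) ≈ -0.253.
|E_p| < 1: demand is inelastic.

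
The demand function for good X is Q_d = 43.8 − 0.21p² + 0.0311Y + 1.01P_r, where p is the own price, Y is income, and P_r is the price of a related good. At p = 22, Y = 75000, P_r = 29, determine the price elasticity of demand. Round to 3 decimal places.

Substituting, Q_d = 43.8 − 0.21(22)² + 0.0311(75000) + 1.01(29) = 43.8 − 101.64 + 2332.5 + 29.29 = 2303.95.
∂Q_d/∂p = −2·0.21·p = -9.24, so E_p = -9.24·(22/2303.95) ≈ -0.088.
|E_p| < 1: demand is inelastic.

-0.088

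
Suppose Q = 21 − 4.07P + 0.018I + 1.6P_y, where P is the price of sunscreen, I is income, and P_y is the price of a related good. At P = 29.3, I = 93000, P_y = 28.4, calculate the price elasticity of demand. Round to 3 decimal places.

First evaluate Q: 21 − 4.07(29.3) + 0.018(93000) + 1.6(28.4) = 21 − 119.251 + 1674 + 45.44 = 1621.189.
∂Q/∂P = −4.07, so E_p = (−4.07)·(29.3/1621.189) ≈ -0.074.
|E_p| < 1: demand is inelastic.

-0.074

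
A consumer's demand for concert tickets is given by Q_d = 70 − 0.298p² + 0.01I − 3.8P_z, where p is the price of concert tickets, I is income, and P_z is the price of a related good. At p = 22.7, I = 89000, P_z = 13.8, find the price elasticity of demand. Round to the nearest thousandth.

At the given point, Q_d = 70 − 0.298(22.7)² + 0.01(89000) − 3.8(13.8) = 70 − 153.5564 + 890 − 52.44 = 754.0036.
∂Q_d/∂p = −2·0.298·p = -13.5292, so E_p = -13.5292·(22.7/754.0036) ≈ -0.407.
|E_p| < 1: demand is inelastic.

-0.407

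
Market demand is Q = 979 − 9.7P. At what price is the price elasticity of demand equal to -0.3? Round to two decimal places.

23.29

Set −bP/(a − bP) = −0.3 ⇒ bP = 0.3(a − bP) ⇒ bP(1+0.3) = 0.3·a.
P = 0.3·979/(9.7·1.3) ≈ 23.29.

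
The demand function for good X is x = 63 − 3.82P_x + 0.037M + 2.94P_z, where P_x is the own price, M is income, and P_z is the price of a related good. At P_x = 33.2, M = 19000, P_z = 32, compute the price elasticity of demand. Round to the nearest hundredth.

-0.17

x = 63 − 3.82(33.2) + 0.037(19000) + 2.94(32) = 63 − 126.824 + 703 + 94.08 = 733.256.
∂x/∂P_x = −3.82, so E_p = (−3.82)·(33.2/733.256) ≈ -0.17.
|E_p| < 1: demand is inelastic.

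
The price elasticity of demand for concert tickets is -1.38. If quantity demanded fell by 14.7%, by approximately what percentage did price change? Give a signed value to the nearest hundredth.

10.65

%ΔQ ≈ E × %ΔP ⇒ %ΔP = %ΔQ / E = (-14.7%)/(-1.38) ≈ 10.65%.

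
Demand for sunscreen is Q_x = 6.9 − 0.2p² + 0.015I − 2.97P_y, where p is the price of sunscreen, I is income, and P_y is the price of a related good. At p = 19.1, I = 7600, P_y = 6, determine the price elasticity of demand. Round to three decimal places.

First evaluate Q_x: 6.9 − 0.2(19.1)² + 0.015(7600) − 2.97(6) = 6.9 − 72.962 + 114 − 17.82 = 30.118.
∂Q_x/∂p = −2·0.2·p = -7.64, so E_p = -7.64·(19.1/30.118) ≈ -4.845.
|E_p| > 1: demand is elastic.

-4.845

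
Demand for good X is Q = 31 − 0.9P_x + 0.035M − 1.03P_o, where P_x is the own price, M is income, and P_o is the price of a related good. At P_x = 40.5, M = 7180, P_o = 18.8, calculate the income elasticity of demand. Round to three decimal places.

1.110

At the given point, Q = 31 − 0.9(40.5) + 0.035(7180) − 1.03(18.8) = 31 − 36.45 + 251.3 − 19.364 = 226.486.
∂Q/∂M = +0.035, so E_I = 0.035·(7180/226.486) ≈ 1.110.
E_I > 1: normal good (luxury).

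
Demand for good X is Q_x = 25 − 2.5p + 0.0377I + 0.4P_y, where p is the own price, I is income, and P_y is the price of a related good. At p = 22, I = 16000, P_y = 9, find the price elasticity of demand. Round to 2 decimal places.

At the given point, Q_x = 25 − 2.5(22) + 0.0377(16000) + 0.4(9) = 25 − 55 + 603.2 + 3.6 = 576.8.
∂Q_x/∂p = −2.5, so E_p = (−2.5)·(22/576.8) ≈ -0.10.
|E_p| < 1: demand is inelastic.

-0.10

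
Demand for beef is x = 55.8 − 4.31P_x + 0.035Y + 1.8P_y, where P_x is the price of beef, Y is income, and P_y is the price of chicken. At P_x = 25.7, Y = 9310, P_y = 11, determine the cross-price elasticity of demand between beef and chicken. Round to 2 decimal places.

0.07

Substituting, x = 55.8 − 4.31(25.7) + 0.035(9310) + 1.8(11) = 55.8 − 110.767 + 325.85 + 19.8 = 290.683.
∂x/∂P_y = +1.8, so E_xy = 1.8·(11/290.683) ≈ 0.07.
E_xy > 0: the goods are substitutes.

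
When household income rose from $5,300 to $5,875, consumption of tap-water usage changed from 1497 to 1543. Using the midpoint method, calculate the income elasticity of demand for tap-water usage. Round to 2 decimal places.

%ΔQ = (1543 − 1497)/[(1497+1543)/2] = 46/1520 ≈ 0.0303.
%ΔI = (5,875 − 5,300)/[(5,300+5,875)/2] = 575/5587.5 ≈ 0.1029.
E_I = %ΔQ/%ΔI ≈ 0.29.
E_I ∈ (0,1): normal good (necessity).

0.29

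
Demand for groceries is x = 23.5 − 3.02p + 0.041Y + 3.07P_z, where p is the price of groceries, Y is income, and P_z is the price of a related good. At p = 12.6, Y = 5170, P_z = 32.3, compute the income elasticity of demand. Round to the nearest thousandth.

0.715

Substituting, x = 23.5 − 3.02(12.6) + 0.041(5170) + 3.07(32.3) = 23.5 − 38.052 + 211.97 + 99.161 = 296.579.
∂x/∂Y = +0.041, so E_I = 0.041·(5170/296.579) ≈ 0.715.
E_I ∈ (0,1): normal good (necessity).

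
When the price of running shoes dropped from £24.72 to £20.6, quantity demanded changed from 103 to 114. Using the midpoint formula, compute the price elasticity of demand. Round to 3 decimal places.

%ΔQ = (114 − 103)/[(103 + 114)/2] = 11/108.5 ≈ 0.1014.
%ΔP = (20.6 − 24.72)/[(24.72 + 20.6)/2] = -4.12/22.66 ≈ -0.1818.
Arc elasticity E = %ΔQ/%ΔP ≈ 0.1014/-0.1818 ≈ -0.558.
|E| < 1: demand is inelastic over this range.

-0.558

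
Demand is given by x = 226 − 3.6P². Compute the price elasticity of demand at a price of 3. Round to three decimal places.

At P = 3, x = 193.6.
dx/dP = −2·3.6·P = −21.6.
Point elasticity E = (dx/dP)·(P/x) = -21.6 × 3/193.6 ≈ -0.335.
|E| < 1, so demand is inelastic at this price.

-0.335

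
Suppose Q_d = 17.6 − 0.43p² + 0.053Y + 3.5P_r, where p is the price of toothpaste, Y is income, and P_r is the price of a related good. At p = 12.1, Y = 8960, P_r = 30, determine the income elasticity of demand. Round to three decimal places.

0.888

At the given point, Q_d = 17.6 − 0.43(12.1)² + 0.053(8960) + 3.5(30) = 17.6 − 62.9563 + 474.88 + 105 = 534.5237.
∂Q_d/∂Y = +0.053, so E_I = 0.053·(8960/534.5237) ≈ 0.888.
E_I ∈ (0,1): normal good (necessity).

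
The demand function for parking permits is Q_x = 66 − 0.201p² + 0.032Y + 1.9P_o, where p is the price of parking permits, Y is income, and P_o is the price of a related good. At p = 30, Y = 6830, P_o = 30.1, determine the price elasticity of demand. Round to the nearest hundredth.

-2.25

At the given point, Q_x = 66 − 0.201(30)² + 0.032(6830) + 1.9(30.1) = 66 − 180.9 + 218.56 + 57.19 = 160.85.
∂Q_x/∂p = −2·0.201·p = -12.06, so E_p = -12.06·(30/160.85) ≈ -2.25.
|E_p| > 1: demand is elastic.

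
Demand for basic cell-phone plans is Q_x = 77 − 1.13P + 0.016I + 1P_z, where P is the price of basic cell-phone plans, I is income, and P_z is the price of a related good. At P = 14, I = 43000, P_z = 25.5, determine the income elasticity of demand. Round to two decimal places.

Substituting, Q_x = 77 − 1.13(14) + 0.016(43000) + 1(25.5) = 77 − 15.82 + 688 + 25.5 = 774.68.
∂Q_x/∂I = +0.016, so E_I = 0.016·(43000/774.68) ≈ 0.89.
E_I ∈ (0,1): normal good (necessity).

0.89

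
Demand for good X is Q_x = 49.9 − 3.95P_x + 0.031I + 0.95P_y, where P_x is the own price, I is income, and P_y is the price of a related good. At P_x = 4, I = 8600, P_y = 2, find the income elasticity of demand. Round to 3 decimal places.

0.881

At the given point, Q_x = 49.9 − 3.95(4) + 0.031(8600) + 0.95(2) = 49.9 − 15.8 + 266.6 + 1.9 = 302.6.
∂Q_x/∂I = +0.031, so E_I = 0.031·(8600/302.6) ≈ 0.881.
E_I ∈ (0,1): normal good (necessity).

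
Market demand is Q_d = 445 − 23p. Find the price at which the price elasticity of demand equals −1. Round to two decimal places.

For linear demand Q_d = a − bp, E = −bp/(a − bp). |E| = 1 ⇒ bp = a − bp ⇒ p = a/(2b).
p = 445/(2·23) ≈ 9.67.

9.67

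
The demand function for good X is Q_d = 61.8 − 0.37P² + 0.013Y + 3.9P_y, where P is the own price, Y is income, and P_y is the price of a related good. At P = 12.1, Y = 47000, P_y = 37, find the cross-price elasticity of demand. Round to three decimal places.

0.189

Q_d = 61.8 − 0.37(12.1)² + 0.013(47000) + 3.9(37) = 61.8 − 54.1717 + 611 + 144.3 = 762.9283.
∂Q_d/∂P_y = +3.9, so E_xy = 3.9·(37/762.9283) ≈ 0.189.
E_xy > 0: the goods are substitutes.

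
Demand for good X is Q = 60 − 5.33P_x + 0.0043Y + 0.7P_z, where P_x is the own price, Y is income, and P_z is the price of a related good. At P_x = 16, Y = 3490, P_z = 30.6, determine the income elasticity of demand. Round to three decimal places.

1.346

Evaluating quantity at (P_x, Y, P_z) gives Q = 60 − 5.33(16) + 0.0043(3490) + 0.7(30.6) = 60 − 85.28 + 15.007 + 21.42 = 11.147.
∂Q/∂Y = +0.0043, so E_I = 0.0043·(3490/11.147) ≈ 1.346.
E_I > 1: normal good (luxury).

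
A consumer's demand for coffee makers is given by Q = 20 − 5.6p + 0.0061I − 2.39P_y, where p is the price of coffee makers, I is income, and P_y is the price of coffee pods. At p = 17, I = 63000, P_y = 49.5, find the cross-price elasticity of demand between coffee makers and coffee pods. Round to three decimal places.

-0.620

Q = 20 − 5.6(17) + 0.0061(63000) − 2.39(49.5) = 20 − 95.2 + 384.3 − 118.305 = 190.795.
∂Q/∂P_y = −2.39, so E_xy = -2.39·(49.5/190.795) ≈ -0.620.
E_xy < 0: the goods are complements.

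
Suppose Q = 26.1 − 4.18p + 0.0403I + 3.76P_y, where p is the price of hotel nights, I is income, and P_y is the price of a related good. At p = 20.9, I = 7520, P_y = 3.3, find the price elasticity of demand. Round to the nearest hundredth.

-0.34

Substituting, Q = 26.1 − 4.18(20.9) + 0.0403(7520) + 3.76(3.3) = 26.1 − 87.362 + 303.056 + 12.408 = 254.202.
∂Q/∂p = −4.18, so E_p = (−4.18)·(20.9/254.202) ≈ -0.34.
|E_p| < 1: demand is inelastic.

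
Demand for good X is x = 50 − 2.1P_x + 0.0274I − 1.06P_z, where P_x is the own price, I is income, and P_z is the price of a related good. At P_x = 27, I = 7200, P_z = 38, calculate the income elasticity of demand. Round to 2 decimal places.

x = 50 − 2.1(27) + 0.0274(7200) − 1.06(38) = 50 − 56.7 + 197.28 − 40.28 = 150.3.
∂x/∂I = +0.0274, so E_I = 0.0274·(7200/150.3) ≈ 1.31.
E_I > 1: normal good (luxury).

1.31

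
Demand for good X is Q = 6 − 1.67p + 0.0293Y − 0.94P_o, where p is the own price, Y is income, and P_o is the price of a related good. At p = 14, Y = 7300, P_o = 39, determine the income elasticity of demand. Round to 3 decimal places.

Q = 6 − 1.67(14) + 0.0293(7300) − 0.94(39) = 6 − 23.38 + 213.89 − 36.66 = 159.85.
∂Q/∂Y = +0.0293, so E_I = 0.0293·(7300/159.85) ≈ 1.338.
E_I > 1: normal good (luxury).

1.338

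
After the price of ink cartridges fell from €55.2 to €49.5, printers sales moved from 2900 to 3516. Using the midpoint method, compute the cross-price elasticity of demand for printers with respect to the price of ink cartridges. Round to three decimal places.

-1.764

%ΔQ_x = (3516 − 2900)/[(2900+3516)/2] = 616/3208 ≈ 0.1920.
%ΔP_y = (49.5 − 55.2)/[(55.2+49.5)/2] ≈ -0.1089.
E_xy = 0.1920/-0.1089 ≈ -1.764.
E_xy < 0, so printers and ink cartridges are complements.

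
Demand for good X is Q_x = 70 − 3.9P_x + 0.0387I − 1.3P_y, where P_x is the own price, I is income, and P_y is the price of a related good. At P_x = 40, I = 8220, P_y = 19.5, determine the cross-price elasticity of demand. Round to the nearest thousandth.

-0.123

Substituting, Q_x = 70 − 3.9(40) + 0.0387(8220) − 1.3(19.5) = 70 − 156 + 318.114 − 25.35 = 206.764.
∂Q_x/∂P_y = −1.3, so E_xy = -1.3·(19.5/206.764) ≈ -0.123.
E_xy < 0: the goods are complements.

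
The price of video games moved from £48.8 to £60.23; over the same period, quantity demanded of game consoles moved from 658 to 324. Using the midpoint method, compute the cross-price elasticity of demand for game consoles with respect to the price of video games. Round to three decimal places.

%ΔQ_x = (324 − 658)/[(658+324)/2] = -334/491 ≈ -0.6802.
%ΔP_y = (60.23 − 48.8)/[(48.8+60.23)/2] ≈ 0.2097.
E_xy = -0.6802/0.2097 ≈ -3.244.
E_xy < 0, so game consoles and video games are complements.

-3.244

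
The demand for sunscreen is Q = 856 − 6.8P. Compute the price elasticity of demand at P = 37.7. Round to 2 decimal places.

At P = 37.7, Q = 599.64.
dQ/dP = −6.8.
Point elasticity E = (dQ/dP)·(P/Q) = -6.8 × 37.7/599.64 ≈ -0.43.
|E| < 1, so demand is inelastic at this price.

-0.43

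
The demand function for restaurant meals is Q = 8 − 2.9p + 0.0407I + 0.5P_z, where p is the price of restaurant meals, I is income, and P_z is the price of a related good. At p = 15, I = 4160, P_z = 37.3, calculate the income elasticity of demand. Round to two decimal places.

Q = 8 − 2.9(15) + 0.0407(4160) + 0.5(37.3) = 8 − 43.5 + 169.312 + 18.65 = 152.462.
∂Q/∂I = +0.0407, so E_I = 0.0407·(4160/152.462) ≈ 1.11.
E_I > 1: normal good (luxury).

1.11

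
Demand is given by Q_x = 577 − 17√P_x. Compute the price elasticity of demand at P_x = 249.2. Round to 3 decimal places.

-0.435

At P_x = 249.2, Q_x = 308.6368.
dQ_x/dP_x = −17/(2√P_x) = −17/(2·15.7861).
Point elasticity E = (dQ_x/dP_x)·(P_x/Q_x) = -0.5384 × 249.2/308.6368 ≈ -0.435.
|E| < 1, so demand is inelastic at this price.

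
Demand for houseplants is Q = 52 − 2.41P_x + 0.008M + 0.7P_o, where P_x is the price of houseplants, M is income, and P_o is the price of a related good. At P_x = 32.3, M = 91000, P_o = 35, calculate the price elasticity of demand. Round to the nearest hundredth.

Evaluating quantity at (P_x, M, P_o) gives Q = 52 − 2.41(32.3) + 0.008(91000) + 0.7(35) = 52 − 77.843 + 728 + 24.5 = 726.657.
∂Q/∂P_x = −2.41, so E_p = (−2.41)·(32.3/726.657) ≈ -0.11.
|E_p| < 1: demand is inelastic.

-0.11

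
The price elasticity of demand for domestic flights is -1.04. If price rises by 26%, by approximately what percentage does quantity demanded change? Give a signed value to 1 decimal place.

-27.0

%ΔQ ≈ E × %ΔP = (-1.04) × (26%) ≈ -27.0%.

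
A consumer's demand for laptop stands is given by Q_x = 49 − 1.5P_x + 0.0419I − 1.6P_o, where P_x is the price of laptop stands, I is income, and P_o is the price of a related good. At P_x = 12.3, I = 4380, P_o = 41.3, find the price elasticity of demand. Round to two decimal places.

Q_x = 49 − 1.5(12.3) + 0.0419(4380) − 1.6(41.3) = 49 − 18.45 + 183.522 − 66.08 = 147.992.
∂Q_x/∂P_x = −1.5, so E_p = (−1.5)·(12.3/147.992) ≈ -0.12.
|E_p| < 1: demand is inelastic.

-0.12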